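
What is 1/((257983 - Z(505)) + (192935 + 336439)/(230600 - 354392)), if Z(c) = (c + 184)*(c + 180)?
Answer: -20632/4414964853 ≈ -4.6732e-6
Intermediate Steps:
Z(c) = (180 + c)*(184 + c) (Z(c) = (184 + c)*(180 + c) = (180 + c)*(184 + c))
1/((257983 - Z(505)) + (192935 + 336439)/(230600 - 354392)) = 1/((257983 - (33120 + 505² + 364*505)) + (192935 + 336439)/(230600 - 354392)) = 1/((257983 - (33120 + 255025 + 183820)) + 529374/(-123792)) = 1/((257983 - 1*471965) + 529374*(-1/123792)) = 1/((257983 - 471965) - 88229/20632) = 1/(-213982 - 88229/20632) = 1/(-4414964853/20632) = -20632/4414964853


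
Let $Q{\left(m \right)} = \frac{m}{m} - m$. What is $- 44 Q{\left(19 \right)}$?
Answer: $792$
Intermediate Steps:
$Q{\left(m \right)} = 1 - m$
$- 44 Q{\left(19 \right)} = - 44 \left(1 - 19\right) = \left(-44\right) \left(-18\right) = 792$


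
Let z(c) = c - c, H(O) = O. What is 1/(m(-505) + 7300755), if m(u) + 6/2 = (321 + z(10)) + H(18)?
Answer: 1/7301091 ≈ 1.3697e-7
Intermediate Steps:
z(c) = 0
m(u) = 336 (m(u) = -3 + ((321 + 0) + 18) = -3 + (321 + 18) = -3 + 339 = 336)
1/(m(-505) + 7300755) = 1/(336 + 7300755) = 1/7301091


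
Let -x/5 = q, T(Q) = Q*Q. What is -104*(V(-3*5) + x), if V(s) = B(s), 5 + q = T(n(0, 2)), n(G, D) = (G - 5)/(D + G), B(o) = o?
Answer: 2210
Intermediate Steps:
n(G, D) = (-5 + G)/(D + G)
T(Q) = Q**2
q = 5/4 (q = -5 + ((-5 + 0)/(2 + 0))**2 = -5 + (-5/2)**2 = -5 + 25/4 = 5/4 ≈ 1.2500)
V(s) = s
x = -25/4 (x = -5*5/4 = -25/4 ≈ -6.2500)
-104*(V(-3*5) + x) = -104*(-3*5 - 25/4) = -104*(-15 - 25/4) = -104*(-85/4) = 2210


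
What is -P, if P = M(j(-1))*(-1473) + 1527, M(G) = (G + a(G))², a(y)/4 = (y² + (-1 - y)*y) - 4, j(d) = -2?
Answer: 145773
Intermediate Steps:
a(y) = -16 + 4*y² + 4*y*(-1 - y) (a(y) = 4*((y² + (-1 - y)*y) - 4) = 4*((y² + y*(-1 - y)) - 4) = 4*(-4 + y² + y*(-1 - y)) = -16 + 4*y² + 4*y*(-1 - y))
M(G) = (-16 - 3*G)² (M(G) = (G + (-16 - 4*G))² = (-16 - 3*G)²)
P = -145773 (P = (16 + 3*(-2))²*(-1473) + 1527 = (16 - 6)²*(-1473) + 1527 = 10²*(-1473) + 1527 = 100*(-1473) + 1527 = -147300 + 1527 = -145773)
-P = -1*(-145773) = 145773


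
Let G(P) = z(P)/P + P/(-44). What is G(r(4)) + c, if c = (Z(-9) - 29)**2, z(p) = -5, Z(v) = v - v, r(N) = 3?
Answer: 110783/132 ≈ 839.27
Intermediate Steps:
Z(v) = 0
c = 841 (c = (0 - 29)**2 = (-29)**2 = 841)
G(P) = -5/P - P/44 (G(P) = -5/P + P/(-44) = -5/P + P*(-1/44) = -5/P - P/44)
G(r(4)) + c = (-5/3 - 1/44*3) + 841 = (-5*1/3 - 3/44) + 841 = (-5/3 - 3/44) + 841 = -229/132 + 841 = 110783/132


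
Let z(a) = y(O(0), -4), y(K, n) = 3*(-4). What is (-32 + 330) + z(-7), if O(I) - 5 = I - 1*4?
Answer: 286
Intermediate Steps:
O(I) = 1 + I (O(I) = 5 + (I - 1*4) = 5 + (I - 4) = 5 + (-4 + I) = 1 + I)
y(K, n) = -12
z(a) = -12
(-32 + 330) + z(-7) = (-32 + 330) - 12 = 298 - 12 = 286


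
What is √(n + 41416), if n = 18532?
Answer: 2*√14987 ≈ 244.84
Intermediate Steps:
√(n + 41416) = √(18532 + 41416) = √59948 = 2*√14987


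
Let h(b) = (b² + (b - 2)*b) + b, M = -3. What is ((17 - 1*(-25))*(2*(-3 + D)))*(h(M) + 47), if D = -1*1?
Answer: -22848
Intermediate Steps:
D = -1
h(b) = b + b² + b*(-2 + b) (h(b) = (b² + (-2 + b)*b) + b = (b² + b*(-2 + b)) + b = b + b² + b*(-2 + b))
((17 - 1*(-25))*(2*(-3 + D)))*(h(M) + 47) = ((17 - 1*(-25))*(2*(-3 - 1)))*(-3*(-1 + 2*(-3)) + 47) = ((17 + 25)*(2*(-4)))*(-3*(-1 - 6) + 47) = (42*(-8))*(-3*(-7) + 47) = -336*(21 + 47) = -336*68 = -22848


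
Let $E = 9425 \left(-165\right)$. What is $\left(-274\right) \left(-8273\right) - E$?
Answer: $3821927$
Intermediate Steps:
$E = -1555125$
$\left(-274\right) \left(-8273\right) - E = \left(-274\right) \left(-8273\right) - -1555125 = 2266802 + 1555125 = 3821927$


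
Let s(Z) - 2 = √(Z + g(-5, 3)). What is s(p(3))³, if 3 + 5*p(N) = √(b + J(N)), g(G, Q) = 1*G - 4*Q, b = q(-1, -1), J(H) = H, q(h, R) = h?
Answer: (10 + I*√5*√(88 - √2))³/125 ≈ -95.903 - 22.127*I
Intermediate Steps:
b = -1
g(G, Q) = G - 4*Q
p(N) = -⅗ + √(-1 + N)/5
s(Z) = 2 + √(-17 + Z) (s(Z) = 2 + √(Z + (-5 - 4*3)) = 2 + √(Z + (-5 - 12)) = 2 + √(Z - 17) = 2 + √(-17 + Z))
s(p(3))³ = (2 + √(-17 + (-⅗ + √(-1 + 3)/5)))³ = (2 + √(-17 + (-⅗ + √2/5)))³ = (2 + √(-88/5 + √2/5))³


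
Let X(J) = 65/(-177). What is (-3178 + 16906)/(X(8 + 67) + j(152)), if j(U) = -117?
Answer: -93456/799 ≈ -116.97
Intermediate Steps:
X(J) = -65/177 (X(J) = 65*(-1/177) = -65/177)
(-3178 + 16906)/(X(8 + 67) + j(152)) = (-3178 + 16906)/(-65/177 - 117) = 13728/(-20774/177) = 13728*(-177/20774) = -93456/799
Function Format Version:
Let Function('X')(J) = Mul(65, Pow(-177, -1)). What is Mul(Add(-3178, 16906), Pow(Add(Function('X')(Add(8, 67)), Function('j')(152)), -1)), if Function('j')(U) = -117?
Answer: Rational(-93456, 799) ≈ -116.97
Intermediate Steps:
Function('X')(J) = Rational(-65, 177) (Function('X')(J) = Mul(65, Rational(-1, 177)) = Rational(-65, 177))
Mul(Add(-3178, 16906), Pow(Add(Function('X')(Add(8, 67)), Function('j')(152)), -1)) = Mul(Add(-3178, 16906), Pow(Add(Rational(-65, 177), -117), -1)) = Mul(13728, Pow(Rational(-20774, 177), -1)) = Mul(13728, Rational(-177, 20774)) = Rational(-93456, 799)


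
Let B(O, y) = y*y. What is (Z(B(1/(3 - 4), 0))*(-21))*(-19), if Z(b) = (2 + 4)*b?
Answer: 0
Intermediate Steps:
B(O, y) = y**2
Z(b) = 6*b
(Z(B(1/(3 - 4), 0))*(-21))*(-19) = ((6*0**2)*(-21))*(-19) = ((6*0)*(-21))*(-19) = (0*(-21))*(-19) = 0*(-19) = 0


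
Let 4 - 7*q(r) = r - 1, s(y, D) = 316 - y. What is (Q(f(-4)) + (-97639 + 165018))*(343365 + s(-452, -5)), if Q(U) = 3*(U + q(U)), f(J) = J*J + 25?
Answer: 162570493998/7 ≈ 2.3224e+10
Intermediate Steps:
f(J) = 25 + J**2 (f(J) = J**2 + 25 = 25 + J**2)
q(r) = 5/7 - r/7 (q(r) = 4/7 - (r - 1)/7 = 4/7 - (-1 + r)/7 = 4/7 + (1/7 - r/7) = 5/7 - r/7)
Q(U) = 15/7 + 18*U/7 (Q(U) = 3*(U + (5/7 - U/7)) = 3*(5/7 + 6*U/7) = 15/7 + 18*U/7)
(Q(f(-4)) + (-97639 + 165018))*(343365 + s(-452, -5)) = ((15/7 + 18*(25 + (-4)**2)/7) + (-97639 + 165018))*(343365 + (316 - 1*(-452))) = ((15/7 + 18*(25 + 16)/7) + 67379)*(343365 + (316 + 452)) = ((15/7 + (18/7)*41) + 67379)*(343365 + 768) = ((15/7 + 738/7) + 67379)*344133 = (753/7 + 67379)*344133 = (472406/7)*344133 = 162570493998/7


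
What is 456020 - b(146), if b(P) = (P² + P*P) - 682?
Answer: 414070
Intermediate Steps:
b(P) = -682 + 2*P² (b(P) = (P² + P²) - 682 = 2*P² - 682 = -682 + 2*P²)
456020 - b(146) = 456020 - (-682 + 2*146²) = 456020 - (-682 + 2*21316) = 456020 - (-682 + 42632) = 456020 - 1*41950 = 456020 - 41950 = 414070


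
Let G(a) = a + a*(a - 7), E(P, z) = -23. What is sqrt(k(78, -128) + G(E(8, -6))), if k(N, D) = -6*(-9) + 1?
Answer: 19*sqrt(2) ≈ 26.870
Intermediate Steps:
G(a) = a + a*(-7 + a)
k(N, D) = 55 (k(N, D) = 54 + 1 = 55)
sqrt(k(78, -128) + G(E(8, -6))) = sqrt(55 - 23*(-6 - 23)) = sqrt(55 - 23*(-29)) = sqrt(55 + 667) = sqrt(722) = 19*sqrt(2)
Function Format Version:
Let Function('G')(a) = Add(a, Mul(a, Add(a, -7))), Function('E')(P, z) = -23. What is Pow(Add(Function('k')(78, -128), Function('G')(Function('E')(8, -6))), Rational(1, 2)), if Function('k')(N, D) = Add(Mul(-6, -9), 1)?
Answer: Mul(19, Pow(2, Rational(1, 2))) ≈ 26.870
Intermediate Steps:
Function('G')(a) = Add(a, Mul(a, Add(-7, a)))
Function('k')(N, D) = 55 (Function('k')(N, D) = Add(54, 1) = 55)
Pow(Add(Function('k')(78, -128), Function('G')(Function('E')(8, -6))), Rational(1, 2)) = Pow(Add(55, Mul(-23, Add(-6, -23))), Rational(1, 2)) = Pow(Add(55, Mul(-23, -29)), Rational(1, 2)) = Pow(Add(55, 667), Rational(1, 2)) = Pow(722, Rational(1, 2)) = Mul(19, Pow(2, Rational(1, 2)))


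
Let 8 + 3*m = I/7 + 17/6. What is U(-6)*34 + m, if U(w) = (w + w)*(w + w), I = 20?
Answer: 616799/126 ≈ 4895.2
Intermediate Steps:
m = -97/126 (m = -8/3 + (20/7 + 17/6)/3 = -8/3 + (1/3)*(239/42) = -8/3 + 239/126 = -97/126 ≈ -0.76984)
U(w) = 4*w**2 (U(w) = (2*w)*(2*w) = 4*w**2)
U(-6)*34 + m = (4*(-6)**2)*34 - 97/126 = (4*36)*34 - 97/126 = 144*34 - 97/126 = 4896 - 97/126 = 616799/126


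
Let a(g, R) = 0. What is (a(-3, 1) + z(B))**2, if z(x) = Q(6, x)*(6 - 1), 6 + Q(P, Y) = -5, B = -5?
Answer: 3025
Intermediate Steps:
Q(P, Y) = -11 (Q(P, Y) = -6 - 5 = -11)
z(x) = -55 (z(x) = -11*(6 - 1) = -11*5 = -55)
(a(-3, 1) + z(B))**2 = (0 - 55)**2 = (-55)**2 = 3025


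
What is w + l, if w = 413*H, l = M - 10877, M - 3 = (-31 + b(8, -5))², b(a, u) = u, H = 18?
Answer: -2144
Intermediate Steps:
M = 1299 (M = 3 + (-31 - 5)² = 3 + (-36)² = 3 + 1296 = 1299)
l = -9578 (l = 1299 - 10877 = -9578)
w = 7434 (w = 413*18 = 7434)
w + l = 7434 - 9578 = -2144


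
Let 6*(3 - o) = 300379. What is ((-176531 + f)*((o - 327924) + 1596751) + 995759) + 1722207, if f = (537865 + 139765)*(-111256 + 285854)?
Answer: 288391107082969135/2 ≈ 1.4420e+17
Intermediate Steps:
o = -300361/6 (o = 3 - ⅙*300379 = 3 - 300379/6 = -300361/6 ≈ -50060.)
f = 118312842740 (f = 677630*174598 = 118312842740)
((-176531 + f)*((o - 327924) + 1596751) + 995759) + 1722207 = ((-176531 + 118312842740)*((-300361/6 - 327924) + 1596751) + 995759) + 1722207 = (118312666209*(-2267905/6 + 1596751) + 995759) + 1722207 = (118312666209*(7312601/6) + 995759) + 1722207 = (288391107077533203/2 + 995759) + 1722207 = 288391107079524721/2 + 1722207 = 288391107082969135/2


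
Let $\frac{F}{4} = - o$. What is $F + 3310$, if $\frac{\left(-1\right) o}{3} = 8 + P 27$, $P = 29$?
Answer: $12802$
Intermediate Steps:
$o = -2373$ ($o = - 3 \left(8 + 29 \cdot 27\right) = - 3 \left(8 + 783\right) = \left(-3\right) 791 = -2373$)
$F = 9492$ ($F = 4 \left(\left(-1\right) \left(-2373\right)\right) = 4 \cdot 2373 = 9492$)
$F + 3310 = 9492 + 3310 = 12802$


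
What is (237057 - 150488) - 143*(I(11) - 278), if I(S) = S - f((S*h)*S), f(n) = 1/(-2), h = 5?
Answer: 249357/2 ≈ 1.2468e+5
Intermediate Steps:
f(n) = -½
I(S) = ½ + S (I(S) = S - 1*(-½) = S + ½ = ½ + S)
(237057 - 150488) - 143*(I(11) - 278) = (237057 - 150488) - 143*((½ + 11) - 278) = 86569 - 143*(23/2 - 278) = 86569 - 143*(-533/2) = 86569 + 76219/2 = 249357/2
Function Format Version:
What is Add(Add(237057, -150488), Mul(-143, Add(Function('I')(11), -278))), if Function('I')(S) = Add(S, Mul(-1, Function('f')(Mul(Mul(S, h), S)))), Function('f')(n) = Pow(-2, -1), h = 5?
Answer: Rational(249357, 2) ≈ 1.2468e+5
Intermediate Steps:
Function('f')(n) = Rational(-1, 2)
Function('I')(S) = Add(Rational(1, 2), S) (Function('I')(S) = Add(S, Mul(-1, Rational(-1, 2))) = Add(S, Rational(1, 2)) = Add(Rational(1, 2), S))
Add(Add(237057, -150488), Mul(-143, Add(Function('I')(11), -278))) = Add(Add(237057, -150488), Mul(-143, Add(Add(Rational(1, 2), 11), -278))) = Add(86569, Mul(-143, Add(Rational(23, 2), -278))) = Add(86569, Mul(-143, Rational(-533, 2))) = Add(86569, Rational(76219, 2)) = Rational(249357, 2)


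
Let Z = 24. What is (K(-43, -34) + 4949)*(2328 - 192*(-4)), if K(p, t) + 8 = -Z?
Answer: 15223032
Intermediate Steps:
K(p, t) = -32 (K(p, t) = -8 - 1*24 = -8 - 24 = -32)
(K(-43, -34) + 4949)*(2328 - 192*(-4)) = (-32 + 4949)*(2328 - 192*(-4)) = 4917*(2328 + 768) = 4917*3096 = 15223032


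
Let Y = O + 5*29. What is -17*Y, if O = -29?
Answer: -1972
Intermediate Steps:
Y = 116 (Y = -29 + 5*29 = -29 + 145 = 116)
-17*Y = -17*116 = -1972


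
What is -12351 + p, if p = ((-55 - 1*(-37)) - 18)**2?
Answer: -11055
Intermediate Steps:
p = 1296 (p = ((-55 + 37) - 18)**2 = (-18 - 18)**2 = (-36)**2 = 1296)
-12351 + p = -12351 + 1296 = -11055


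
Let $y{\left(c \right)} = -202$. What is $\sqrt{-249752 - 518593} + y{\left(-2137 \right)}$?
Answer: $-202 + i \sqrt{768345} \approx -202.0 + 876.55 i$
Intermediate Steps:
$\sqrt{-249752 - 518593} + y{\left(-2137 \right)} = \sqrt{-249752 - 518593} - 202 = \sqrt{-768345} - 202 = i \sqrt{768345} - 202 = -202 + i \sqrt{768345}$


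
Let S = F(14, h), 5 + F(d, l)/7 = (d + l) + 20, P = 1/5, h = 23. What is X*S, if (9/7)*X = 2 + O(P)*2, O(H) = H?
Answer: 10192/15 ≈ 679.47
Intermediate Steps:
P = ⅕ (P = 1*(⅕) = ⅕ ≈ 0.20000)
F(d, l) = 105 + 7*d + 7*l (F(d, l) = -35 + 7*((d + l) + 20) = -35 + 7*(20 + d + l) = -35 + (140 + 7*d + 7*l) = 105 + 7*d + 7*l)
S = 364 (S = 105 + 7*14 + 7*23 = 105 + 98 + 161 = 364)
X = 28/15 (X = 7*(2 + (⅕)*2)/9 = 7*(2 + ⅖)/9 = (7/9)*(12/5) = 28/15 ≈ 1.8667)
X*S = (28/15)*364 = 10192/15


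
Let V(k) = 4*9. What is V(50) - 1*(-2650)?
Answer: 2686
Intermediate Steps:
V(k) = 36
V(50) - 1*(-2650) = 36 - 1*(-2650) = 36 + 2650 = 2686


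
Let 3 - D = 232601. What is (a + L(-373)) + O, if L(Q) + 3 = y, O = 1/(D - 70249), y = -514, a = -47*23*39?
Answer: -12924298573/302847 ≈ -42676.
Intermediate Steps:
a = -42159 (a = -1081*39 = -42159)
D = -232598 (D = 3 - 1*232601 = 3 - 232601 = -232598)
O = -1/302847 (O = 1/(-232598 - 70249) = 1/(-302847) = -1/302847 ≈ -3.3020e-6)
L(Q) = -517 (L(Q) = -3 - 514 = -517)
(a + L(-373)) + O = (-42159 - 517) - 1/302847 = -42676 - 1/302847 = -12924298573/302847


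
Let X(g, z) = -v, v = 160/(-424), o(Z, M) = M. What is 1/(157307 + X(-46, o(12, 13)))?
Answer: 53/8337291 ≈ 6.3570e-6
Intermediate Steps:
v = -20/53 (v = 160*(-1/424) = -20/53 ≈ -0.37736)
X(g, z) = 20/53 (X(g, z) = -1*(-20/53) = 20/53)
1/(157307 + X(-46, o(12, 13))) = 1/(157307 + 20/53) = 1/(8337291/53) = 53/8337291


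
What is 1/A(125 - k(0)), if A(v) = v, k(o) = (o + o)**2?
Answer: 1/125 ≈ 0.0080000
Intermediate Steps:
k(o) = 4*o**2 (k(o) = (2*o)**2 = 4*o**2)
1/A(125 - k(0)) = 1/(125 - 4*0**2) = 1/(125 - 4*0) = 1/(125 - 1*0) = 1/(125 + 0) = 1/125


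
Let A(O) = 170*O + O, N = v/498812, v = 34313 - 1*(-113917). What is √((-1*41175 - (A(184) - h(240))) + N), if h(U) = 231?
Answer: 17*I*√15584781617382/249406 ≈ 269.09*I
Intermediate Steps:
v = 148230 (v = 34313 + 113917 = 148230)
N = 74115/249406 (N = 148230/498812 = 148230*(1/498812) = 74115/249406 ≈ 0.29717)
A(O) = 171*O
√((-1*41175 - (A(184) - h(240))) + N) = √((-1*41175 - (171*184 - 1*231)) + 74115/249406) = √((-41175 - (31464 - 231)) + 74115/249406) = √((-41175 - 1*31233) + 74115/249406) = √((-41175 - 31233) + 74115/249406) = √(-72408 + 74115/249406) = √(-18058915533/249406) = 17*I*√15584781617382/249406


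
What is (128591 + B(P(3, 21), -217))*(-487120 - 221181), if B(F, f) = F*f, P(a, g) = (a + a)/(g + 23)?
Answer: -182120349241/2 ≈ -9.1060e+10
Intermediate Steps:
P(a, g) = 2*a/(23 + g) (P(a, g) = (2*a)/(23 + g) = 2*a/(23 + g))
(128591 + B(P(3, 21), -217))*(-487120 - 221181) = (128591 + (2*3/(23 + 21))*(-217))*(-487120 - 221181) = (128591 + (2*3/44)*(-217))*(-708301) = (128591 + (2*3*(1/44))*(-217))*(-708301) = (128591 + (3/22)*(-217))*(-708301) = (128591 - 651/22)*(-708301) = (2828351/22)*(-708301) = -182120349241/2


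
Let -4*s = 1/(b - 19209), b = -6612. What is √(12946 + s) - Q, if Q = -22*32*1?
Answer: 704 + √3836181973885/17214 ≈ 817.78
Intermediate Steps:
s = 1/103284 (s = -1/(4*(-6612 - 19209)) = -¼/(-25821) = -¼*(-1/25821) = 1/103284 ≈ 9.6820e-6)
Q = -704 (Q = -704*1 = -704)
√(12946 + s) - Q = √(12946 + 1/103284) - 1*(-704) = √(1337114665/103284) + 704 = √3836181973885/17214 + 704 = 704 + √3836181973885/17214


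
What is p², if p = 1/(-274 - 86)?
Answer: 1/129600 ≈ 7.7161e-6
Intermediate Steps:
p = -1/360 (p = 1/(-360) = -1/360 ≈ -0.0027778)
p² = (-1/360)² = 1/129600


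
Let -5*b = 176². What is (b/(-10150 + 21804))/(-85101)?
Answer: 15488/2479417635 ≈ 6.2466e-6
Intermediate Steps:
b = -30976/5 (b = -⅕*176² = -⅕*30976 = -30976/5 ≈ -6195.2)
(b/(-10150 + 21804))/(-85101) = -30976/(5*(-10150 + 21804))/(-85101) = -30976/5/11654*(-1/85101) = -30976/5*1/11654*(-1/85101) = -15488/29135*(-1/85101) = 15488/2479417635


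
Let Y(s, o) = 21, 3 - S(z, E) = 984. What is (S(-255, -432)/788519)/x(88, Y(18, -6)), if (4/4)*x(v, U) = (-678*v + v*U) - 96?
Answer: 327/15221570776 ≈ 2.1483e-8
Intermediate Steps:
S(z, E) = -981 (S(z, E) = 3 - 1*984 = 3 - 984 = -981)
x(v, U) = -96 - 678*v + U*v (x(v, U) = (-678*v + v*U) - 96 = (-678*v + U*v) - 96 = -96 - 678*v + U*v)
(S(-255, -432)/788519)/x(88, Y(18, -6)) = (-981/788519)/(-96 - 678*88 + 21*88) = (-981*1/788519)/(-96 - 59664 + 1848) = -981/788519/(-57912) = -981/788519*(-1/57912) = 327/15221570776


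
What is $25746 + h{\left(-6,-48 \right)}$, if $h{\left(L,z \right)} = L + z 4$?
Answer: $25548$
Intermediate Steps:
$h{\left(L,z \right)} = L + 4 z$
$25746 + h{\left(-6,-48 \right)} = 25746 + \left(-6 + 4 \left(-48\right)\right) = 25746 - 198 = 25548$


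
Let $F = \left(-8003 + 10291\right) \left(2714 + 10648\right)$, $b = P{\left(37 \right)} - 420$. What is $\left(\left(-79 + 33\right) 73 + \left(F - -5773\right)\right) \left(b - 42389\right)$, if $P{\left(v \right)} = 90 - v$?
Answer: $-1307250633276$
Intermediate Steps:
$b = -367$ ($b = \left(90 - 37\right) - 420 = 53 - 420 = -367$)
$F = 30572256$ ($F = 2288 \cdot 13362 = 30572256$)
$\left(\left(-79 + 33\right) 73 + \left(F - -5773\right)\right) \left(b - 42389\right) = \left(\left(-79 + 33\right) 73 + \left(30572256 - -5773\right)\right) \left(-367 - 42389\right) = \left(\left(-46\right) 73 + \left(30572256 + 5773\right)\right) \left(-42756\right) = \left(-3358 + 30578029\right) \left(-42756\right) = 30574671 \left(-42756\right) = -1307250633276$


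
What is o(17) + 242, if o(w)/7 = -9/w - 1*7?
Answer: 3218/17 ≈ 189.29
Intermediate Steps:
o(w) = -49 - 63/w (o(w) = 7*(-9/w - 1*7) = 7*(-9/w - 7) = 7*(-7 - 9/w) = -49 - 63/w)
o(17) + 242 = (-49 - 63/17) + 242 = -896/17 + 242 = 3218/17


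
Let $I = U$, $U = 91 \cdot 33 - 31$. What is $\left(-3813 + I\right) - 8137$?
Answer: $-8978$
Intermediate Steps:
$U = 2972$ ($U = 3003 - 31 = 2972$)
$I = 2972$
$\left(-3813 + I\right) - 8137 = \left(-3813 + 2972\right) - 8137 = -841 - 8137 = -8978$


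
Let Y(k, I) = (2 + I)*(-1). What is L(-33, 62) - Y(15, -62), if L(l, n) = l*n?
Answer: -2106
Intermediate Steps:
Y(k, I) = -2 - I
L(-33, 62) - Y(15, -62) = -33*62 - (-2 - 1*(-62)) = -2046 - (-2 + 62) = -2046 - 1*60 = -2046 - 60 = -2106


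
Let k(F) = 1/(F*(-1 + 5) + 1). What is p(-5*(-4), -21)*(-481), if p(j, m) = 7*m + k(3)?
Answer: 70670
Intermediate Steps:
k(F) = 1/(1 + 4*F) (k(F) = 1/(F*4 + 1) = 1/(4*F + 1) = 1/(1 + 4*F))
p(j, m) = 1/13 + 7*m (p(j, m) = 7*m + 1/(1 + 4*3) = 7*m + 1/(1 + 12) = 7*m + 1/13 = 1/13 + 7*m)
p(-5*(-4), -21)*(-481) = (1/13 + 7*(-21))*(-481) = (1/13 - 147)*(-481) = -1910/13*(-481) = 70670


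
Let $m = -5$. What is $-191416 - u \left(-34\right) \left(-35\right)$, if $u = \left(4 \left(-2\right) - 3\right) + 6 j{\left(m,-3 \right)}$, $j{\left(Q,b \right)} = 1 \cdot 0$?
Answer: $-178326$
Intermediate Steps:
$j{\left(Q,b \right)} = 0$
$u = -11$ ($u = \left(4 \left(-2\right) - 3\right) + 6 \cdot 0 = \left(-8 - 3\right) + 0 = -11 + 0 = -11$)
$-191416 - u \left(-34\right) \left(-35\right) = -191416 - \left(-11\right) \left(-34\right) \left(-35\right) = -191416 - 374 \left(-35\right) = -191416 - -13090 = -191416 + 13090 = -178326$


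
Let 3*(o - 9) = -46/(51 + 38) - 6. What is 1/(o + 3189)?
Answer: 267/853286 ≈ 0.00031291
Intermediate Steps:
o = 1823/267 (o = 9 + (-46/(51 + 38) - 6)/3 = 9 + (-46/89 - 6)/3 = 9 + (⅓)*(-580/89) = 9 - 580/267 = 1823/267 ≈ 6.8277)
1/(o + 3189) = 1/(1823/267 + 3189) = 1/(853286/267) = 267/853286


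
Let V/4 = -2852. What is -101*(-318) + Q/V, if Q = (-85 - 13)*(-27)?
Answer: 183199749/5704 ≈ 32118.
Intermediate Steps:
V = -11408 (V = 4*(-2852) = -11408)
Q = 2646 (Q = -98*(-27) = 2646)
-101*(-318) + Q/V = -101*(-318) + 2646/(-11408) = 32118 + 2646*(-1/11408) = 32118 - 1323/5704 = 183199749/5704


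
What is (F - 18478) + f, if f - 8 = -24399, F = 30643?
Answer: -12226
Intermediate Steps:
f = -24391 (f = 8 - 24399 = -24391)
(F - 18478) + f = (30643 - 18478) - 24391 = 12165 - 24391 = -12226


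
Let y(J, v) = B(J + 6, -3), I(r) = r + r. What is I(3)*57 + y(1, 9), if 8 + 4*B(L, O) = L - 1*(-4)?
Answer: 1371/4 ≈ 342.75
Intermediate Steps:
I(r) = 2*r
B(L, O) = -1 + L/4 (B(L, O) = -2 + (L - 1*(-4))/4 = -2 + (L + 4)/4 = -2 + (4 + L)/4 = -2 + (1 + L/4) = -1 + L/4)
y(J, v) = ½ + J/4 (y(J, v) = -1 + (J + 6)/4 = -1 + (6 + J)/4 = -1 + (3/2 + J/4) = ½ + J/4)
I(3)*57 + y(1, 9) = (2*3)*57 + (½ + (¼)*1) = 6*57 + (½ + ¼) = 342 + ¾ = 1371/4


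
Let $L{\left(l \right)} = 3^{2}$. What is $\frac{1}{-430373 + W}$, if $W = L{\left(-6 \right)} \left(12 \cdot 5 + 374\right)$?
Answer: $- \frac{1}{426467} \approx -2.3448 \cdot 10^{-6}$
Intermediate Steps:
$L{\left(l \right)} = 9$
$W = 3906$ ($W = 9 \left(12 \cdot 5 + 374\right) = 9 \left(60 + 374\right) = 9 \cdot 434 = 3906$)
$\frac{1}{-430373 + W} = \frac{1}{-430373 + 3906} = \frac{1}{-426467} = - \frac{1}{426467}$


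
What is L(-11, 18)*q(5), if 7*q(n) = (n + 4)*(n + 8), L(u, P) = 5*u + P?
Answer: -4329/7 ≈ -618.43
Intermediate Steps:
L(u, P) = P + 5*u
q(n) = (4 + n)*(8 + n)/7 (q(n) = ((n + 4)*(n + 8))/7 = ((4 + n)*(8 + n))/7 = (4 + n)*(8 + n)/7)
L(-11, 18)*q(5) = (18 + 5*(-11))*(32/7 + (⅐)*5² + (12/7)*5) = (18 - 55)*(32/7 + (⅐)*25 + 60/7) = -37*(32/7 + 25/7 + 60/7) = -37*117/7 = -4329/7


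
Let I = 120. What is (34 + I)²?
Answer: 23716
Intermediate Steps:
(34 + I)² = (34 + 120)² = 154² = 23716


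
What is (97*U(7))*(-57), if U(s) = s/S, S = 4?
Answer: -38703/4 ≈ -9675.8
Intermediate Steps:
U(s) = s/4
(97*U(7))*(-57) = (97*((¼)*7))*(-57) = (97*(7/4))*(-57) = (679/4)*(-57) = -38703/4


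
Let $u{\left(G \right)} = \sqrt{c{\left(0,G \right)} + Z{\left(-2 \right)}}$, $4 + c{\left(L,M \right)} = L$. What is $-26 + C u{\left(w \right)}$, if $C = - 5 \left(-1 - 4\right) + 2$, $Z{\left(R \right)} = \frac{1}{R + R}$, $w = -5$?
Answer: $-26 + \frac{27 i \sqrt{17}}{2} \approx -26.0 + 55.662 i$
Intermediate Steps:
$c{\left(L,M \right)} = -4 + L$
$Z{\left(R \right)} = \frac{1}{2 R}$
$u{\left(G \right)} = \frac{i \sqrt{17}}{2}$ ($u{\left(G \right)} = \sqrt{\left(-4 + 0\right) + \frac{1}{2 \left(-2\right)}} = \sqrt{-4 + \frac{1}{2} \left(- \frac{1}{2}\right)} = \sqrt{-4 - \frac{1}{4}} = \sqrt{- \frac{17}{4}} = \frac{i \sqrt{17}}{2}$)
$C = 27$ ($C = - 5 \left(-1 - 4\right) + 2 = \left(-5\right) \left(-5\right) + 2 = 25 + 2 = 27$)
$-26 + C u{\left(w \right)} = -26 + 27 \frac{i \sqrt{17}}{2} = -26 + \frac{27 i \sqrt{17}}{2}$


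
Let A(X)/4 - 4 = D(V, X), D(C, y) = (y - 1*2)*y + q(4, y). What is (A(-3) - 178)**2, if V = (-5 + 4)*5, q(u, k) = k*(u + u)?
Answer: 39204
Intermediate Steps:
q(u, k) = 2*k*u (q(u, k) = k*(2*u) = 2*k*u)
V = -5 (V = -1*5 = -5)
D(C, y) = 8*y + y*(-2 + y) (D(C, y) = (y - 1*2)*y + 2*y*4 = (y - 2)*y + 8*y = (-2 + y)*y + 8*y = y*(-2 + y) + 8*y = 8*y + y*(-2 + y))
A(X) = 16 + 4*X*(6 + X) (A(X) = 16 + 4*(X*(6 + X)) = 16 + 4*X*(6 + X))
(A(-3) - 178)**2 = ((16 + 4*(-3)**2 + 24*(-3)) - 178)**2 = ((16 + 4*9 - 72) - 178)**2 = ((16 + 36 - 72) - 178)**2 = (-20 - 178)**2 = (-198)**2 = 39204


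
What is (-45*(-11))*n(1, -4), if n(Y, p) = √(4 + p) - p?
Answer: 1980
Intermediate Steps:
(-45*(-11))*n(1, -4) = (-45*(-11))*(√(4 - 4) - 1*(-4)) = 495*(√0 + 4) = 495*(0 + 4) = 495*4 = 1980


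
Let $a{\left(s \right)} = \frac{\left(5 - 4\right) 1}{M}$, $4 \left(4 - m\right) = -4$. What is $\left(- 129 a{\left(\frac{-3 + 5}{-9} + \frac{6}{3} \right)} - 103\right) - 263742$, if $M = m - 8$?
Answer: $-263802$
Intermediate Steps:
$m = 5$ ($m = 4 - -1 = 4 + 1 = 5$)
$M = -3$ ($M = 5 - 8 = -3$)
$a{\left(s \right)} = - \frac{1}{3}$ ($a{\left(s \right)} = \frac{\left(5 - 4\right) 1}{-3} = 1 \cdot 1 \left(- \frac{1}{3}\right) = 1 \left(- \frac{1}{3}\right) = - \frac{1}{3}$)
$\left(- 129 a{\left(\frac{-3 + 5}{-9} + \frac{6}{3} \right)} - 103\right) - 263742 = \left(\left(-129\right) \left(- \frac{1}{3}\right) - 103\right) - 263742 = \left(43 - 103\right) - 263742 = -60 - 263742 = -263802$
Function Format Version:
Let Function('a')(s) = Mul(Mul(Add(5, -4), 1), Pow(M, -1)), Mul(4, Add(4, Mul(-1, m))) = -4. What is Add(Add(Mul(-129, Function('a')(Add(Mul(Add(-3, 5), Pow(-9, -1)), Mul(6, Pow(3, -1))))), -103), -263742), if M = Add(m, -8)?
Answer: -263802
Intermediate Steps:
m = 5 (m = Add(4, Mul(Rational(-1, 4), -4)) = Add(4, 1) = 5)
M = -3 (M = Add(5, -8) = -3)
Function('a')(s) = Rational(-1, 3) (Function('a')(s) = Mul(Mul(Add(5, -4), 1), Pow(-3, -1)) = Mul(Mul(1, 1), Rational(-1, 3)) = Mul(1, Rational(-1, 3)) = Rational(-1, 3))
Add(Add(Mul(-129, Function('a')(Add(Mul(Add(-3, 5), Pow(-9, -1)), Mul(6, Pow(3, -1))))), -103), -263742) = Add(Add(Mul(-129, Rational(-1, 3)), -103), -263742) = Add(Add(43, -103), -263742) = Add(-60, -263742) = -263802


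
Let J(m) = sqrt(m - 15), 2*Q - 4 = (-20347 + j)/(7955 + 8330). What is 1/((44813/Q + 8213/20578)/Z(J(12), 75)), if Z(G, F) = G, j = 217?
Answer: 92621578*I*sqrt(3)/3003518320611 ≈ 5.3412e-5*I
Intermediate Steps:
Q = 4501/3257 (Q = 2 + ((-20347 + 217)/(7955 + 8330))/2 = 2 + (-20130/16285)/2 = 2 + (-20130*1/16285)/2 = 2 + (1/2)*(-4026/3257) = 2 - 2013/3257 = 4501/3257 ≈ 1.3819)
J(m) = sqrt(-15 + m)
1/((44813/Q + 8213/20578)/Z(J(12), 75)) = 1/((44813/(4501/3257) + 8213/20578)/(sqrt(-15 + 12))) = 1/((44813*(3257/4501) + 8213*(1/20578))/(sqrt(-3))) = 1/((145955941/4501 + 8213/20578)/((I*sqrt(3)))) = 1/(3003518320611*(-I*sqrt(3)/3)/92621578) = 1/(-1001172773537*I*sqrt(3)/92621578) = 92621578*I*sqrt(3)/3003518320611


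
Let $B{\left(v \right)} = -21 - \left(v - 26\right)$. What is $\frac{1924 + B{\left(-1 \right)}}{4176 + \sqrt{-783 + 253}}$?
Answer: $\frac{4029840}{8719753} - \frac{965 i \sqrt{530}}{8719753} \approx 0.46215 - 0.0025478 i$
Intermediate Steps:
$B{\left(v \right)} = 5 - v$ ($B{\left(v \right)} = -21 - \left(-26 + v\right) = 5 - v$)
$\frac{1924 + B{\left(-1 \right)}}{4176 + \sqrt{-783 + 253}} = \frac{1924 + \left(5 - -1\right)}{4176 + \sqrt{-783 + 253}} = \frac{1924 + \left(5 + 1\right)}{4176 + \sqrt{-530}} = \frac{1924 + 6}{4176 + i \sqrt{530}} = \frac{1930}{4176 + i \sqrt{530}}$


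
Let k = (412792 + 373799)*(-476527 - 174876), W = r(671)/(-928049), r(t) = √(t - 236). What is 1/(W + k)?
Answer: -147102240290068416754791/75373384035307067206342080496545698 + 928049*√435/226120152105921201619026241489637094 ≈ -1.9516e-12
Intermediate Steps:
r(t) = √(-236 + t)
W = -√435/928049 (W = √(-236 + 671)/(-928049) = √435*(-1/928049) = -√435/928049 ≈ -2.2474e-5)
k = -512387737173 (k = 786591*(-651403) = -512387737173)
1/(W + k) = 1/(-√435/928049 - 512387737173) = 1/(-512387737173 - √435/928049)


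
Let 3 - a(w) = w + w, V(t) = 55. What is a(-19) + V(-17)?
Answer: 96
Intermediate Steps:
a(w) = 3 - 2*w (a(w) = 3 - (w + w) = 3 - 2*w)
a(-19) + V(-17) = (3 - 2*(-19)) + 55 = (3 + 38) + 55 = 41 + 55 = 96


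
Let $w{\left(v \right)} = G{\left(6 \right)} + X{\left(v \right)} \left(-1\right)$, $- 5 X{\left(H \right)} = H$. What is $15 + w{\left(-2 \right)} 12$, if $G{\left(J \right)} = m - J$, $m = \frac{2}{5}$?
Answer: $-57$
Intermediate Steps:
$X{\left(H \right)} = - \frac{H}{5}$
$m = \frac{2}{5}$ ($m = 2 \cdot \frac{1}{5} = \frac{2}{5} \approx 0.4$)
$G{\left(J \right)} = \frac{2}{5} - J$
$w{\left(v \right)} = - \frac{28}{5} + \frac{v}{5}$ ($w{\left(v \right)} = \left(\frac{2}{5} - 6\right) + - \frac{v}{5} \left(-1\right) = \left(\frac{2}{5} - 6\right) + \frac{v}{5} = - \frac{28}{5} + \frac{v}{5}$)
$15 + w{\left(-2 \right)} 12 = 15 + \left(- \frac{28}{5} + \frac{1}{5} \left(-2\right)\right) 12 = 15 + \left(- \frac{28}{5} - \frac{2}{5}\right) 12 = 15 - 72 = -57$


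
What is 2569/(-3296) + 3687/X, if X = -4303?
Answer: -23206759/14182688 ≈ -1.6363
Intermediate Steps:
2569/(-3296) + 3687/X = 2569/(-3296) + 3687/(-4303) = 2569*(-1/3296) + 3687*(-1/4303) = -2569/3296 - 3687/4303 = -23206759/14182688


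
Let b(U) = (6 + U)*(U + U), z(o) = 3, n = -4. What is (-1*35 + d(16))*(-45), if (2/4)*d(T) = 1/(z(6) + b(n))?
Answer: 20565/13 ≈ 1581.9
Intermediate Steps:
b(U) = 2*U*(6 + U) (b(U) = (6 + U)*(2*U) = 2*U*(6 + U))
d(T) = -2/13 (d(T) = 2/(3 + 2*(-4)*(6 - 4)) = 2/(3 + 2*(-4)*2) = 2/(3 - 16) = 2/(-13) = 2*(-1/13) = -2/13)
(-1*35 + d(16))*(-45) = (-1*35 - 2/13)*(-45) = (-35 - 2/13)*(-45) = -457/13*(-45) = 20565/13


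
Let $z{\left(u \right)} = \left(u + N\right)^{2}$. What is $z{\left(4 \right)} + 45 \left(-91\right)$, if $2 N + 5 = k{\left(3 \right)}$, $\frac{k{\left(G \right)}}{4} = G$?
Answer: $- \frac{16155}{4} \approx -4038.8$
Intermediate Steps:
$k{\left(G \right)} = 4 G$
$N = \frac{7}{2}$ ($N = - \frac{5}{2} + \frac{4 \cdot 3}{2} = - \frac{5}{2} + \frac{1}{2} \cdot 12 = - \frac{5}{2} + 6 = \frac{7}{2} \approx 3.5$)
$z{\left(u \right)} = \left(\frac{7}{2} + u\right)^{2}$ ($z{\left(u \right)} = \left(u + \frac{7}{2}\right)^{2} = \left(\frac{7}{2} + u\right)^{2}$)
$z{\left(4 \right)} + 45 \left(-91\right) = \frac{\left(7 + 2 \cdot 4\right)^{2}}{4} + 45 \left(-91\right) = \frac{\left(7 + 8\right)^{2}}{4} - 4095 = \frac{15^{2}}{4} - 4095 = \frac{1}{4} \cdot 225 - 4095 = \frac{225}{4} - 4095 = - \frac{16155}{4}$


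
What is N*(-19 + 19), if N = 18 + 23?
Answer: 0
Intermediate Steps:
N = 41
N*(-19 + 19) = 41*(-19 + 19) = 41*0 = 0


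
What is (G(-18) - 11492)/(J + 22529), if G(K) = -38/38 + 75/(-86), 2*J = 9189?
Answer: -988473/2332621 ≈ -0.42376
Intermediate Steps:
J = 9189/2 (J = (1/2)*9189 = 9189/2 ≈ 4594.5)
G(K) = -161/86 (G(K) = -38*1/38 + 75*(-1/86) = -1 - 75/86 = -161/86)
(G(-18) - 11492)/(J + 22529) = (-161/86 - 11492)/(9189/2 + 22529) = -988473/(86*54247/2) = -988473/86*2/54247 = -988473/2332621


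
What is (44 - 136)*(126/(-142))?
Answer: 5796/71 ≈ 81.634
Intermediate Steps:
(44 - 136)*(126/(-142)) = -11592*(-1)/142 = -92*(-63/71) = 5796/71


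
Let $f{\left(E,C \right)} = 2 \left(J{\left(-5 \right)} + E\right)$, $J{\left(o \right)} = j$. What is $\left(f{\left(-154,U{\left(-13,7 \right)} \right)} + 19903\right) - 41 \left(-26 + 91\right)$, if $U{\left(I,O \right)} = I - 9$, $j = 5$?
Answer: $16940$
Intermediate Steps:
$J{\left(o \right)} = 5$
$U{\left(I,O \right)} = -9 + I$
$f{\left(E,C \right)} = 10 + 2 E$ ($f{\left(E,C \right)} = 2 \left(5 + E\right) = 10 + 2 E$)
$\left(f{\left(-154,U{\left(-13,7 \right)} \right)} + 19903\right) - 41 \left(-26 + 91\right) = \left(\left(10 + 2 \left(-154\right)\right) + 19903\right) - 41 \left(-26 + 91\right) = \left(\left(10 - 308\right) + 19903\right) - 2665 = \left(-298 + 19903\right) - 2665 = 19605 - 2665 = 16940$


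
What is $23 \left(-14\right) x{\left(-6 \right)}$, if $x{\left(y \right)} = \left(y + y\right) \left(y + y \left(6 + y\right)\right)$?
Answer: $-23184$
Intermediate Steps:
$x{\left(y \right)} = 2 y \left(y + y \left(6 + y\right)\right)$
$23 \left(-14\right) x{\left(-6 \right)} = 23 \left(-14\right) 2 \left(-6\right)^{2} \left(7 - 6\right) = - 322 \cdot 2 \cdot 36 \cdot 1 = \left(-322\right) 72 = -23184$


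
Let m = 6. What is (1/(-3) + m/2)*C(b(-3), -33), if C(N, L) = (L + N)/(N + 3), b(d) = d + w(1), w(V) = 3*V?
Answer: -88/3 ≈ -29.333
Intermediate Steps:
b(d) = 3 + d (b(d) = d + 3*1 = d + 3 = 3 + d)
C(N, L) = (L + N)/(3 + N)
(1/(-3) + m/2)*C(b(-3), -33) = (1/(-3) + 6/2)*((-33 + (3 - 3))/(3 + (3 - 3))) = (1*(-⅓) + 6*(½))*((-33 + 0)/(3 + 0)) = (-⅓ + 3)*(-33/3) = 8*((⅓)*(-33))/3 = (8/3)*(-11) = -88/3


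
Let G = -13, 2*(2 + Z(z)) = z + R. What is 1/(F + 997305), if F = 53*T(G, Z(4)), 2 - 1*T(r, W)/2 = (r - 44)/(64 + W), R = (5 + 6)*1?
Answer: 139/138666947 ≈ 1.0024e-6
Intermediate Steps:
R = 11 (R = 11*1 = 11)
Z(z) = 7/2 + z/2 (Z(z) = -2 + (z + 11)/2 = -2 + (11 + z)/2 = -2 + (11/2 + z/2) = 7/2 + z/2)
T(r, W) = 4 - 2*(-44 + r)/(64 + W) (T(r, W) = 4 - 2*(r - 44)/(64 + W) = 4 - 2*(-44 + r)/(64 + W))
F = 41552/139 (F = 53*(2*(172 - 1*(-13) + 2*(7/2 + (1/2)*4))/(64 + (7/2 + (1/2)*4))) = 53*(2*(172 + 13 + 2*(7/2 + 2))/(64 + (7/2 + 2))) = 53*(2*(172 + 13 + 2*(11/2))/(64 + 11/2)) = 53*(2*(172 + 13 + 11)/(139/2)) = 53*(2*(2/139)*196) = 53*(784/139) = 41552/139 ≈ 298.94)
1/(F + 997305) = 1/(41552/139 + 997305) = 1/(138666947/139) = 139/138666947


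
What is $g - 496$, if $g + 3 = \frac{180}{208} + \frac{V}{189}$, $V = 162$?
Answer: $- \frac{181009}{364} \approx -497.28$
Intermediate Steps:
$g = - \frac{465}{364}$ ($g = -3 + \left(\frac{180}{208} + \frac{162}{189}\right) = -3 + \left(180 \cdot \frac{1}{208} + 162 \cdot \frac{1}{189}\right) = -3 + \left(\frac{45}{52} + \frac{6}{7}\right) = -3 + \frac{627}{364} = - \frac{465}{364} \approx -1.2775$)
$g - 496 = - \frac{465}{364} - 496 = - \frac{181009}{364}$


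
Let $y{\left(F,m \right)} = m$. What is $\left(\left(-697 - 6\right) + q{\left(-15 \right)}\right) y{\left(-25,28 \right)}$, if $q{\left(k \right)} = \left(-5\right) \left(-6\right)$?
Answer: $-18844$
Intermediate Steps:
$q{\left(k \right)} = 30$
$\left(\left(-697 - 6\right) + q{\left(-15 \right)}\right) y{\left(-25,28 \right)} = \left(\left(-697 - 6\right) + 30\right) 28 = \left(-703 + 30\right) 28 = \left(-673\right) 28 = -18844$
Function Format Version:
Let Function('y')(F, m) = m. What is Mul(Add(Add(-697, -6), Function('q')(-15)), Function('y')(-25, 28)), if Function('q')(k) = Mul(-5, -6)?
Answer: -18844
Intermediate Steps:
Function('q')(k) = 30
Mul(Add(Add(-697, -6), Function('q')(-15)), Function('y')(-25, 28)) = Mul(Add(Add(-697, -6), 30), 28) = Mul(Add(-703, 30), 28) = Mul(-673, 28) = -18844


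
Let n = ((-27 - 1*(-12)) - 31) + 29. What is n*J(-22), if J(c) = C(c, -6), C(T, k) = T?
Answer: 374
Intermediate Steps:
J(c) = c
n = -17 (n = ((-27 + 12) - 31) + 29 = (-15 - 31) + 29 = -46 + 29 = -17)
n*J(-22) = -17*(-22) = 374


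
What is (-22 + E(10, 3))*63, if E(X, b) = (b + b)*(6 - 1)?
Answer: 504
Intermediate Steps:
E(X, b) = 10*b (E(X, b) = (2*b)*5 = 10*b)
(-22 + E(10, 3))*63 = (-22 + 10*3)*63 = (-22 + 30)*63 = 8*63 = 504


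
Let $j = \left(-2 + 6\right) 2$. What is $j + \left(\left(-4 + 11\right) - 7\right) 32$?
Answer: $8$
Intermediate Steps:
$j = 8$ ($j = 4 \cdot 2 = 8$)
$j + \left(\left(-4 + 11\right) - 7\right) 32 = 8 + \left(\left(-4 + 11\right) - 7\right) 32 = 8 + \left(7 - 7\right) 32 = 8 + 0 \cdot 32 = 8 + 0 = 8$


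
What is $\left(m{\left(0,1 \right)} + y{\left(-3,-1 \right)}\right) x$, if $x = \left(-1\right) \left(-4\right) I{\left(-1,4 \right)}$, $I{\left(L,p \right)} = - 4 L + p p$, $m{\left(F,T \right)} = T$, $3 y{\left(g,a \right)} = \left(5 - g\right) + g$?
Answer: $\frac{640}{3} \approx 213.33$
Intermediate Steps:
$y{\left(g,a \right)} = \frac{5}{3}$ ($y{\left(g,a \right)} = \frac{\left(5 - g\right) + g}{3} = \frac{1}{3} \cdot 5 = \frac{5}{3}$)
$I{\left(L,p \right)} = p^{2} - 4 L$ ($I{\left(L,p \right)} = - 4 L + p^{2} = p^{2} - 4 L$)
$x = 80$ ($x = \left(-1\right) \left(-4\right) \left(4^{2} - -4\right) = 4 \left(16 + 4\right) = 4 \cdot 20 = 80$)
$\left(m{\left(0,1 \right)} + y{\left(-3,-1 \right)}\right) x = \left(1 + \frac{5}{3}\right) 80 = \frac{8}{3} \cdot 80 = \frac{640}{3}$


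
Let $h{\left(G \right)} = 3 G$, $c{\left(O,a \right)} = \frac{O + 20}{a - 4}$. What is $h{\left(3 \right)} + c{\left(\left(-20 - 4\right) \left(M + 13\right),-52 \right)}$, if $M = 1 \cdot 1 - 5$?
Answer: $\frac{25}{2} \approx 12.5$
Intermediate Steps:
$M = -4$ ($M = 1 - 5 = -4$)
$c{\left(O,a \right)} = \frac{20 + O}{-4 + a}$
$h{\left(3 \right)} + c{\left(\left(-20 - 4\right) \left(M + 13\right),-52 \right)} = 3 \cdot 3 + \frac{20 + \left(-20 - 4\right) \left(-4 + 13\right)}{-4 - 52} = 9 + \frac{20 - 216}{-56} = 9 - \frac{20 - 216}{56} = 9 - - \frac{7}{2} = 9 + \frac{7}{2} = \frac{25}{2}$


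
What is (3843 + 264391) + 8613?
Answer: 276847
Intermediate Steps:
(3843 + 264391) + 8613 = 268234 + 8613 = 276847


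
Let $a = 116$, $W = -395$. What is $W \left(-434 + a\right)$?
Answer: $125610$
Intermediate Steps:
$W \left(-434 + a\right) = - 395 \left(-434 + 116\right) = \left(-395\right) \left(-318\right) = 125610$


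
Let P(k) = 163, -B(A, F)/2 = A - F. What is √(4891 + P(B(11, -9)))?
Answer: 19*√14 ≈ 71.092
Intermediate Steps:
B(A, F) = -2*A + 2*F (B(A, F) = -2*(A - F) = -2*A + 2*F)
√(4891 + P(B(11, -9))) = √(4891 + 163) = √5054 = 19*√14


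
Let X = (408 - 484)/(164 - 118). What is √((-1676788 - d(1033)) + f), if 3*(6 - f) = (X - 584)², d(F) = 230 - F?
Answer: I*√947073191/23 ≈ 1338.0*I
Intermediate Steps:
X = -38/23 (X = -76/46 = -76*1/46 = -38/23 ≈ -1.6522)
f = -60477126/529 (f = 6 - (-38/23 - 584)²/3 = 6 - (-13470/23)²/3 = 6 - ⅓*181440900/529 = 6 - 60480300/529 = -60477126/529 ≈ -1.1432e+5)
√((-1676788 - d(1033)) + f) = √((-1676788 - (230 - 1*1033)) - 60477126/529) = √((-1676788 - (230 - 1033)) - 60477126/529) = √((-1676788 - 1*(-803)) - 60477126/529) = √((-1676788 + 803) - 60477126/529) = √(-1675985 - 60477126/529) = √(-947073191/529) = I*√947073191/23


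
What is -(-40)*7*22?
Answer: 6160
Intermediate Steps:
-(-40)*7*22 = -20*(-14)*22 = 280*22 = 6160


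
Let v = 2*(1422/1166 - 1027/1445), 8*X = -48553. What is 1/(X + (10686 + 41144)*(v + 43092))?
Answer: 1347896/3010532503899073 ≈ 4.4773e-10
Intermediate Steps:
X = -48553/8 (X = (⅛)*(-48553) = -48553/8 ≈ -6069.1)
v = 857308/842435 (v = 2*(1422*(1/1166) - 1027*1/1445) = 2*(711/583 - 1027/1445) = 2*(428654/842435) = 857308/842435 ≈ 1.0177)
1/(X + (10686 + 41144)*(v + 43092)) = 1/(-48553/8 + (10686 + 41144)*(857308/842435 + 43092)) = 1/(-48553/8 + 51830*(36303066328/842435)) = 1/(-48553/8 + 376317585556048/168487) = 1/(3010532503899073/1347896) = 1347896/3010532503899073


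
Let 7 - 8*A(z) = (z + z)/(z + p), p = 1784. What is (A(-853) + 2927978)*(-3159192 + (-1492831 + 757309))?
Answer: -42467159859596019/3724 ≈ -1.1404e+13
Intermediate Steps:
A(z) = 7/8 - z/(4*(1784 + z)) (A(z) = 7/8 - (z + z)/(8*(z + 1784)) = 7/8 - 2*z/(8*(1784 + z)) = 7/8 - z/(4*(1784 + z)))
(A(-853) + 2927978)*(-3159192 + (-1492831 + 757309)) = ((12488 + 5*(-853))/(8*(1784 - 853)) + 2927978)*(-3159192 + (-1492831 + 757309)) = ((1/8)*(12488 - 4265)/931 + 2927978)*(-3159192 - 735522) = ((1/8)*(1/931)*8223 + 2927978)*(-3894714) = (8223/7448 + 2927978)*(-3894714) = (21807588367/7448)*(-3894714) = -42467159859596019/3724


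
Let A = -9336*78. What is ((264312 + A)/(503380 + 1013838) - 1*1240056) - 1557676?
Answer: -2122384906736/758609 ≈ -2.7977e+6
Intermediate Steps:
A = -728208
((264312 + A)/(503380 + 1013838) - 1*1240056) - 1557676 = ((264312 - 728208)/(503380 + 1013838) - 1*1240056) - 1557676 = (-463896/1517218 - 1240056) - 1557676 = (-463896*1/1517218 - 1240056) - 1557676 = (-231948/758609 - 1240056) - 1557676 = -940717874052/758609 - 1557676 = -2122384906736/758609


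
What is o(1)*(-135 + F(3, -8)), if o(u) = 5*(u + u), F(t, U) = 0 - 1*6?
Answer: -1410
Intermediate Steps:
F(t, U) = -6 (F(t, U) = 0 - 6 = -6)
o(u) = 10*u (o(u) = 5*(2*u) = 10*u)
o(1)*(-135 + F(3, -8)) = (10*1)*(-135 - 6) = 10*(-141) = -1410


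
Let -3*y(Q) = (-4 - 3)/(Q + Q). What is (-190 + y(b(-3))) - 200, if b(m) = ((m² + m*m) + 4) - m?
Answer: -58493/150 ≈ -389.95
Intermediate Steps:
b(m) = 4 - m + 2*m² (b(m) = ((m² + m²) + 4) - m = (2*m² + 4) - m = (4 + 2*m²) - m = 4 - m + 2*m²)
y(Q) = 7/(6*Q) (y(Q) = -(-4 - 3)/(3*(Q + Q)) = -(-7)/(3*(2*Q)) = -(-7)*1/(2*Q)/3 = -(-7)/(6*Q) = 7/(6*Q))
(-190 + y(b(-3))) - 200 = (-190 + 7/(6*(4 - 1*(-3) + 2*(-3)²))) - 200 = (-190 + 7/(6*(4 + 3 + 2*9))) - 200 = (-190 + 7/(6*(4 + 3 + 18))) - 200 = (-190 + (7/6)/25) - 200 = (-190 + (7/6)*(1/25)) - 200 = (-190 + 7/150) - 200 = -28493/150 - 200 = -58493/150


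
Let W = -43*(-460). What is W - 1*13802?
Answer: 5978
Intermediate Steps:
W = 19780
W - 1*13802 = 19780 - 1*13802 = 19780 - 13802 = 5978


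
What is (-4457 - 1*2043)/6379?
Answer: -6500/6379 ≈ -1.0190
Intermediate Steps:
(-4457 - 1*2043)/6379 = (-4457 - 2043)*(1/6379) = -6500*1/6379 = -6500/6379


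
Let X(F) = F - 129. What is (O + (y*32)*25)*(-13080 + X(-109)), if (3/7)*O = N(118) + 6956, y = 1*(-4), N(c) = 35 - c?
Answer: -170963166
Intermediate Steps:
y = -4
O = 16037 (O = 7*((35 - 1*118) + 6956)/3 = 7*((35 - 118) + 6956)/3 = 7*(-83 + 6956)/3 = (7/3)*6873 = 16037)
X(F) = -129 + F
(O + (y*32)*25)*(-13080 + X(-109)) = (16037 - 4*32*25)*(-13080 + (-129 - 109)) = (16037 - 128*25)*(-13080 - 238) = (16037 - 3200)*(-13318) = 12837*(-13318) = -170963166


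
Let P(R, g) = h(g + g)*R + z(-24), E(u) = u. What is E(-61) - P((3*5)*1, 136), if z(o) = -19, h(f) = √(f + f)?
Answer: -42 - 60*√34 ≈ -391.86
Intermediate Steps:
h(f) = √2*√f (h(f) = √(2*f) = √2*√f)
P(R, g) = -19 + 2*R*√g (P(R, g) = (√2*√(g + g))*R - 19 = (√2*√(2*g))*R - 19 = (√2*(√2*√g))*R - 19 = (2*√g)*R - 19 = 2*R*√g - 19 = -19 + 2*R*√g)
E(-61) - P((3*5)*1, 136) = -61 - (-19 + 2*((3*5)*1)*√136) = -61 - (-19 + 2*(15*1)*(2*√34)) = -61 - (-19 + 2*15*(2*√34)) = -61 - (-19 + 60*√34) = -61 + (19 - 60*√34) = -42 - 60*√34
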